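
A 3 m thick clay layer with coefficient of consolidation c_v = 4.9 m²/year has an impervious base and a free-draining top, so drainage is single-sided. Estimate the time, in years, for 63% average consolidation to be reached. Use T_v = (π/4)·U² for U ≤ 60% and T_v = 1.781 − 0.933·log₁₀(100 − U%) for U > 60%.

t ≈ 0.584 years

Drainage path length: H_d = H = 3 m (single drainage).
U > 60%: T_v = 1.781 − 0.933·log₁₀(100 − 63) = 0.31787.
t = T_v·H_d²/c_v = 0.31787×3²/4.9 = 0.5838 years.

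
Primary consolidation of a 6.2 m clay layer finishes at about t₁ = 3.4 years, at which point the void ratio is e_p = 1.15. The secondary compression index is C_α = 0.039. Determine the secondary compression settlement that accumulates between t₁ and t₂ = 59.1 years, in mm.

S_s ≈ 139 mm

Secondary compression: S_s = C_α·H/(1+e_p)·log₁₀(t₂/t₁)
S_s = 0.039×6.2/(1+1.15)×log₁₀(59.1/3.4)
    = 0.1125 × 1.24 = 0.1395 m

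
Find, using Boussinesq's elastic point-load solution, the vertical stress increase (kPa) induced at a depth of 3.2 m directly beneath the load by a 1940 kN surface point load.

Δσ_z ≈ 90.5 kPa

Boussinesq vertical stress below a point load on an elastic half-space:
Δσ_z = 3P/(2πz²) · [1 + (r/z)²]^(−5/2)
r/z = 0/3.2 = 0; [1+(r/z)²]^(−5/2) = 1.
Δσ_z = 3×1940/(2π×3.2²) × 1 = 90.457 × 1 = 90.46 kPa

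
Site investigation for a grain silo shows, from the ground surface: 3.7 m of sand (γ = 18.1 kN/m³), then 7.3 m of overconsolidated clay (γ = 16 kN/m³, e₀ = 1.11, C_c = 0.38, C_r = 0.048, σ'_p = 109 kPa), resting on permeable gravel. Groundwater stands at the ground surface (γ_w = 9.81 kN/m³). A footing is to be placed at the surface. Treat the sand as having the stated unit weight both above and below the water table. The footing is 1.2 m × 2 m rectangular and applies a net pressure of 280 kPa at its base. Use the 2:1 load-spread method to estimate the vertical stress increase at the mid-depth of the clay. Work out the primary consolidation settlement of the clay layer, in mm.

S_c ≈ 10.6 mm

Mid-depth of clay below the ground surface: z = 3.7 + 7.3/2 = 7.35 m.
Total vertical stress at mid-clay: σ_v = 18.1×3.7 + 16×3.65 = 125.37 kPa.
Pore pressure: u = 9.81×(7.35 − 0) = 72.103 kPa.
Initial effective stress: σ'_0 = σ_v − u = 125.37 − 72.103 = 53.267 kPa.
Stress increase at mid-clay by the 2:1 spreading method:
Δσ = qBL/((B+z)(L+z)) = 280×1.2×2/((1.2+7.35)(2+7.35)) = 8.406 kPa
Final effective stress: σ'_f = 53.267 + 8.406 = 61.673 kPa.
σ'_f = 61.673 ≤ σ'_p = 109 kPa, so the clay remains overconsolidated and only the recompression index applies:
S_c = C_r·H/(1+e₀)·log₁₀(σ'_f/σ'_0) = 0.048×7.3/2.11×log₁₀(61.673/53.267)
    = 0.16607 × 0.063637 = 0.01057 m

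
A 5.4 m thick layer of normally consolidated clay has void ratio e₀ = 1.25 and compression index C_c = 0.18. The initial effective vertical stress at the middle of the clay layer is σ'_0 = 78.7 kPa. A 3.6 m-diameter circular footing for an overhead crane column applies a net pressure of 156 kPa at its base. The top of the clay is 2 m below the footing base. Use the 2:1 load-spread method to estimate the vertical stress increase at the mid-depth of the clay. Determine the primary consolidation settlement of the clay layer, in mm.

Mid-depth of clay below the footing base: z = 2 + 5.4/2 = 4.7 m.
Stress increase at mid-clay by the 2:1 spreading method:
Δσ ≈ qD²/(D+z)² = 156×3.6²/(3.6+4.7)² = 29.348 kPa
Final effective stress: σ'_f = σ'_0 + Δσ = 78.7 + 29.348 = 108.05 kPa.
Normally consolidated clay, so the full stress increment lies on the virgin compression line:
S_c = C_c·H/(1+e₀)·log₁₀(σ'_f/σ'_0) = 0.18×5.4/(1+1.25)×log₁₀(108.05/78.7)
    = 0.432 × 0.13765 = 0.05946 m

S_c ≈ 59.5 mm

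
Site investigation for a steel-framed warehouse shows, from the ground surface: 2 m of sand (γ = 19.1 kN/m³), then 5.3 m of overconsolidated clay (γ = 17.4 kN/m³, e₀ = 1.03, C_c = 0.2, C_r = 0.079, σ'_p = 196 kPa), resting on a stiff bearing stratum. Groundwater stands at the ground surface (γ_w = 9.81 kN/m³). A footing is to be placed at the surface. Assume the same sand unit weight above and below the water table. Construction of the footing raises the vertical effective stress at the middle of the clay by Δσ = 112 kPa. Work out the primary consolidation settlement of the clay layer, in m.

S_c ≈ 0.122 m

Mid-depth of clay below the ground surface: z = 2 + 5.3/2 = 4.65 m.
Total vertical stress at mid-clay: σ_v = 19.1×2 + 17.4×2.65 = 84.31 kPa.
Pore pressure: u = 9.81×(4.65 − 0) = 45.617 kPa.
Initial effective stress: σ'_0 = σ_v − u = 84.31 − 45.617 = 38.693 kPa.
Final effective stress: σ'_f = 38.693 + 112 = 150.69 kPa.
σ'_f = 150.69 ≤ σ'_p = 196 kPa, so the clay remains overconsolidated and only the recompression index applies:
S_c = C_r·H/(1+e₀)·log₁₀(σ'_f/σ'_0) = 0.079×5.3/2.03×log₁₀(150.69/38.693)
    = 0.20625 × 0.59045 = 0.1218 m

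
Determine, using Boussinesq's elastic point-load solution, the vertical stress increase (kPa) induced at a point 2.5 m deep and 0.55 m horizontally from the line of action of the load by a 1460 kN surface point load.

Δσ_z ≈ 99.1 kPa

Boussinesq vertical stress below a point load on an elastic half-space:
Δσ_z = 3P/(2πz²) · [1 + (r/z)²]^(−5/2)
r/z = 0.55/2.5 = 0.22; [1+(r/z)²]^(−5/2) = 0.88855.
Δσ_z = 3×1460/(2π×2.5²) × 0.88855 = 111.54 × 0.88855 = 99.11 kPa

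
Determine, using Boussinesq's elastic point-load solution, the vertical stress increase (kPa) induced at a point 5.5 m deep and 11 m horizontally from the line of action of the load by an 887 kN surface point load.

Δσ_z ≈ 0.25 kPa

Boussinesq vertical stress below a point load on an elastic half-space:
Δσ_z = 3P/(2πz²) · [1 + (r/z)²]^(−5/2)
r/z = 11/5.5 = 2; [1+(r/z)²]^(−5/2) = 0.017889.
Δσ_z = 3×887/(2π×5.5²) × 0.017889 = 14 × 0.017889 = 0.2504 kPa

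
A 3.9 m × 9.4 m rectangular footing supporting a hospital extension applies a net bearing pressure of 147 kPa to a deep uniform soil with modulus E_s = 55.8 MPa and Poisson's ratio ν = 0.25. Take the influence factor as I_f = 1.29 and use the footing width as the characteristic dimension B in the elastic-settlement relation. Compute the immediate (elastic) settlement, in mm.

S_e ≈ 12.4 mm

Immediate (elastic) settlement: S_e = q·B·(1−ν²)/E_s · I_f.
E_s = 55.8 MPa = 55800 kPa.
S_e = 147 × 3.9 × (1 − 0.25²) / 55800 × 1.29
    = 147 × 3.9 × 0.9375 / 55800 × 1.29
    = 0.01243 m = 12.43 mm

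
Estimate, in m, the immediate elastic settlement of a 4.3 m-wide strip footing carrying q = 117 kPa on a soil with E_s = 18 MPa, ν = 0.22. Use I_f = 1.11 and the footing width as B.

Immediate (elastic) settlement: S_e = q·B·(1−ν²)/E_s · I_f.
E_s = 18 MPa = 18000 kPa.
S_e = 117 × 4.3 × (1 − 0.22²) / 18000 × 1.11
    = 117 × 4.3 × 0.9516 / 18000 × 1.11
    = 0.02952 m

S_e ≈ 0.0295 m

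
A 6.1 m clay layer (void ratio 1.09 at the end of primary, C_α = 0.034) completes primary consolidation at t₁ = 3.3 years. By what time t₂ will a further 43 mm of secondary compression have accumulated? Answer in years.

S_s = C_α·H/(1+e_p)·log₁₀(t₂/t₁) ⇒ log₁₀(t₂/t₁) = S_s·(1+e_p)/(C_α·H).
log₁₀(t₂/t₁) = 0.043 × (1+1.09) / (0.034×6.1) = 0.4333
t₂ = t₁ × 10^0.4333 = 3.3 × 2.712 = 8.95 years

t₂ ≈ 8.95 years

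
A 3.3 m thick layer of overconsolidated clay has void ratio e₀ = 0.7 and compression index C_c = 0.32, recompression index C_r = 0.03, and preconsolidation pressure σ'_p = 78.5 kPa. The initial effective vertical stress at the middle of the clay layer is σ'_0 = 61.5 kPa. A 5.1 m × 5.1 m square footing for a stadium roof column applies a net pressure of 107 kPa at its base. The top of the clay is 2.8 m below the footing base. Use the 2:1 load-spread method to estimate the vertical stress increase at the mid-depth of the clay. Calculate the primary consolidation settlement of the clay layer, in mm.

Mid-depth of clay below the footing base: z = 2.8 + 3.3/2 = 4.45 m.
Stress increase at mid-clay by the 2:1 spreading method:
Δσ = qBL/((B+z)(L+z)) = 107×5.1×5.1/((5.1+4.45)(5.1+4.45)) = 30.515 kPa
Final effective stress: σ'_f = 61.5 + 30.515 = 92.015 kPa.
σ'_f = 92.015 > σ'_p = 78.5 kPa, so the stress path crosses the preconsolidation pressure — recompression up to σ'_p, then virgin compression beyond:
S_c = H/(1+e₀)·[C_r·log₁₀(σ'_p/σ'_0) + C_c·log₁₀(σ'_f/σ'_p)]
    = 3.3/1.7 × [0.03×log₁₀(78.5/61.5) + 0.32×log₁₀(92.015/78.5)]
    = 1.9412 × [0.0031798 + 0.022076] = 0.04903 m

S_c ≈ 49 mm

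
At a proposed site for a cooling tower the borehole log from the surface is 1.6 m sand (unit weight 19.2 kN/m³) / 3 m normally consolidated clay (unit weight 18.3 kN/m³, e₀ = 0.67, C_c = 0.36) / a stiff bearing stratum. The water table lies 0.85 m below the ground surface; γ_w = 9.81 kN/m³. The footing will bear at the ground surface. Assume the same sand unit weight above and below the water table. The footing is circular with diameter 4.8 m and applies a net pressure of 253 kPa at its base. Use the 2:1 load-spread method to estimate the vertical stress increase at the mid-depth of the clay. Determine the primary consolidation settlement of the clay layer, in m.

S_c ≈ 0.359 m

Mid-depth of clay below the ground surface: z = 1.6 + 3/2 = 3.1 m.
Total vertical stress at mid-clay: σ_v = 19.2×1.6 + 18.3×1.5 = 58.17 kPa.
Pore pressure: u = 9.81×(3.1 − 0.85) = 22.073 kPa.
Initial effective stress: σ'_0 = σ_v − u = 58.17 − 22.073 = 36.097 kPa.
Stress increase at mid-clay by the 2:1 spreading method:
Δσ ≈ qD²/(D+z)² = 253×4.8²/(4.8+3.1)² = 93.4 kPa
Final effective stress: σ'_f = σ'_0 + Δσ = 36.097 + 93.4 = 129.5 kPa.
Normally consolidated clay, so the full stress increment lies on the virgin compression line:
S_c = C_c·H/(1+e₀)·log₁₀(σ'_f/σ'_0) = 0.36×3/(1+0.67)×log₁₀(129.5/36.097)
    = 0.64671 × 0.5548 = 0.3588 m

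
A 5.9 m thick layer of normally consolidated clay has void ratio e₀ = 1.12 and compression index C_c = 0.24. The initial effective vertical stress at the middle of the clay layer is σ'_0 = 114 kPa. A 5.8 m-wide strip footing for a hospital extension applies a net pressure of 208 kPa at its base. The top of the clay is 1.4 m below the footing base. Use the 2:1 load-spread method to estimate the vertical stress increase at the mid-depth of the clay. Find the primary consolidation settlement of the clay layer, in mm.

Mid-depth of clay below the footing base: z = 1.4 + 5.9/2 = 4.35 m.
Stress increase at mid-clay by the 2:1 spreading method:
Δσ = qB/(B+z) = 208×5.8/(5.8+4.35) = 118.86 kPa
Final effective stress: σ'_f = σ'_0 + Δσ = 114 + 118.86 = 232.86 kPa.
Normally consolidated clay, so the full stress increment lies on the virgin compression line:
S_c = C_c·H/(1+e₀)·log₁₀(σ'_f/σ'_0) = 0.24×5.9/(1+1.12)×log₁₀(232.86/114)
    = 0.66792 × 0.31019 = 0.2072 m

S_c ≈ 207 mm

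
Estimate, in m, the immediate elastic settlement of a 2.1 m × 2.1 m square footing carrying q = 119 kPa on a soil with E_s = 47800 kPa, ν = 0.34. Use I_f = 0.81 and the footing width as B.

S_e ≈ 0.00375 m

Immediate (elastic) settlement: S_e = q·B·(1−ν²)/E_s · I_f.
S_e = 119 × 2.1 × (1 − 0.34²) / 47800 × 0.81
    = 119 × 2.1 × 0.8844 / 47800 × 0.81
    = 0.003745 m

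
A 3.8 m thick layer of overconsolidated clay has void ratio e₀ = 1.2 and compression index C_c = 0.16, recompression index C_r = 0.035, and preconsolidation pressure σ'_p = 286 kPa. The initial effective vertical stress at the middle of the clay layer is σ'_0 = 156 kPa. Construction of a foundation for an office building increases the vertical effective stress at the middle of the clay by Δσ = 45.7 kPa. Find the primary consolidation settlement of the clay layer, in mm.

S_c ≈ 6.75 mm

Final effective stress: σ'_f = 156 + 45.7 = 201.7 kPa.
σ'_f = 201.7 ≤ σ'_p = 286 kPa, so the clay remains overconsolidated and only the recompression index applies:
S_c = C_r·H/(1+e₀)·log₁₀(σ'_f/σ'_0) = 0.035×3.8/2.2×log₁₀(201.7/156)
    = 0.060456 × 0.11158 = 0.006746 m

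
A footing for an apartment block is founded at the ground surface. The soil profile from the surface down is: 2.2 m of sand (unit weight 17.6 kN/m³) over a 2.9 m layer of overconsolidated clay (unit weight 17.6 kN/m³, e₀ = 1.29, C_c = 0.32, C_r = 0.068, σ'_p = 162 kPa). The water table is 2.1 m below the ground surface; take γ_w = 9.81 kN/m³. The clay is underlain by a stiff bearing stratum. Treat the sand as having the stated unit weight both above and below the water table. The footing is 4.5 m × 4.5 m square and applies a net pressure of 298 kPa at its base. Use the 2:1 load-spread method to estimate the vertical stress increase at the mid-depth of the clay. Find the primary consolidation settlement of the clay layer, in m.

S_c ≈ 0.0392 m

Mid-depth of clay below the ground surface: z = 2.2 + 2.9/2 = 3.65 m.
Total vertical stress at mid-clay: σ_v = 17.6×2.2 + 17.6×1.45 = 64.24 kPa.
Pore pressure: u = 9.81×(3.65 − 2.1) = 15.206 kPa.
Initial effective stress: σ'_0 = σ_v − u = 64.24 − 15.206 = 49.034 kPa.
Stress increase at mid-clay by the 2:1 spreading method:
Δσ = qBL/((B+z)(L+z)) = 298×4.5×4.5/((4.5+3.65)(4.5+3.65)) = 90.85 kPa
Final effective stress: σ'_f = 49.034 + 90.85 = 139.88 kPa.
σ'_f = 139.88 ≤ σ'_p = 162 kPa, so the clay remains overconsolidated and only the recompression index applies:
S_c = C_r·H/(1+e₀)·log₁₀(σ'_f/σ'_0) = 0.068×2.9/2.29×log₁₀(139.88/49.034)
    = 0.086115 × 0.45526 = 0.0392 m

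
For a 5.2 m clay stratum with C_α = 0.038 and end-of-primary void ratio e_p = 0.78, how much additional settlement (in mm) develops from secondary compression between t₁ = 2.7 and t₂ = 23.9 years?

S_s ≈ 105 mm

Secondary compression: S_s = C_α·H/(1+e_p)·log₁₀(t₂/t₁)
S_s = 0.038×5.2/(1+0.78)×log₁₀(23.9/2.7)
    = 0.111 × 0.947 = 0.1051 m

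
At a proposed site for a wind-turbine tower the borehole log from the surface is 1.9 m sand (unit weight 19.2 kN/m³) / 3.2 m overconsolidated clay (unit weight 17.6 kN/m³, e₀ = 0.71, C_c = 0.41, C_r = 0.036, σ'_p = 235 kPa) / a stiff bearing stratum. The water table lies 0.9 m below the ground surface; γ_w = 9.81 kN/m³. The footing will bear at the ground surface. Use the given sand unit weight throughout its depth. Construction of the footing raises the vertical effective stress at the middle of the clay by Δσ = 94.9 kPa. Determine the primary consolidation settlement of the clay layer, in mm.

Mid-depth of clay below the ground surface: z = 1.9 + 3.2/2 = 3.5 m.
Total vertical stress at mid-clay: σ_v = 19.2×1.9 + 17.6×1.6 = 64.64 kPa.
Pore pressure: u = 9.81×(3.5 − 0.9) = 25.506 kPa.
Initial effective stress: σ'_0 = σ_v − u = 64.64 − 25.506 = 39.134 kPa.
Final effective stress: σ'_f = 39.134 + 94.9 = 134.03 kPa.
σ'_f = 134.03 ≤ σ'_p = 235 kPa, so the clay remains overconsolidated and only the recompression index applies:
S_c = C_r·H/(1+e₀)·log₁₀(σ'_f/σ'_0) = 0.036×3.2/1.71×log₁₀(134.03/39.134)
    = 0.067367 × 0.53465 = 0.03602 m

S_c ≈ 36 mm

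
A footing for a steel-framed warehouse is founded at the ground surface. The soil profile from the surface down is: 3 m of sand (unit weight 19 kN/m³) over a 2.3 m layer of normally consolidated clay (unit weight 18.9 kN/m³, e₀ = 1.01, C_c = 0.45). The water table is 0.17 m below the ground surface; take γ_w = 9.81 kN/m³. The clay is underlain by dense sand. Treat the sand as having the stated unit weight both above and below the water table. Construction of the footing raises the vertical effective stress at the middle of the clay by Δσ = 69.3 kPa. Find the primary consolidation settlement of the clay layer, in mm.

S_c ≈ 226 mm

Mid-depth of clay below the ground surface: z = 3 + 2.3/2 = 4.15 m.
Total vertical stress at mid-clay: σ_v = 19×3 + 18.9×1.15 = 78.735 kPa.
Pore pressure: u = 9.81×(4.15 − 0.17) = 39.044 kPa.
Initial effective stress: σ'_0 = σ_v − u = 78.735 − 39.044 = 39.691 kPa.
Final effective stress: σ'_f = σ'_0 + Δσ = 39.691 + 69.3 = 108.99 kPa.
Normally consolidated clay, so the full stress increment lies on the virgin compression line:
S_c = C_c·H/(1+e₀)·log₁₀(σ'_f/σ'_0) = 0.45×2.3/(1+1.01)×log₁₀(108.99/39.691)
    = 0.51493 × 0.43869 = 0.2259 m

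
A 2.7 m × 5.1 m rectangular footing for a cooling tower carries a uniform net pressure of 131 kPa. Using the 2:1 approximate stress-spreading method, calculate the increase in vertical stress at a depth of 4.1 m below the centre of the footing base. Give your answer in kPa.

By the 2:1 method the load spreads at 1 horizontal : 2 vertical, so at depth z the loaded area has grown by z in each plan dimension:
Δσ = qBL/((B+z)(L+z)) = 131×2.7×5.1/((2.7+4.1)(5.1+4.1)) = 28.834 kPa

Δσ_z ≈ 28.8 kPa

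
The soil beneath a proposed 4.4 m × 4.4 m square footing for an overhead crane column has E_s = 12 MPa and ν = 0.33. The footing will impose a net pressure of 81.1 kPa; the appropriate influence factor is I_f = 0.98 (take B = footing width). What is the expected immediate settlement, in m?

S_e ≈ 0.026 m

Immediate (elastic) settlement: S_e = q·B·(1−ν²)/E_s · I_f.
E_s = 12 MPa = 12000 kPa.
S_e = 81.1 × 4.4 × (1 − 0.33²) / 12000 × 0.98
    = 81.1 × 4.4 × 0.8911 / 12000 × 0.98
    = 0.02597 m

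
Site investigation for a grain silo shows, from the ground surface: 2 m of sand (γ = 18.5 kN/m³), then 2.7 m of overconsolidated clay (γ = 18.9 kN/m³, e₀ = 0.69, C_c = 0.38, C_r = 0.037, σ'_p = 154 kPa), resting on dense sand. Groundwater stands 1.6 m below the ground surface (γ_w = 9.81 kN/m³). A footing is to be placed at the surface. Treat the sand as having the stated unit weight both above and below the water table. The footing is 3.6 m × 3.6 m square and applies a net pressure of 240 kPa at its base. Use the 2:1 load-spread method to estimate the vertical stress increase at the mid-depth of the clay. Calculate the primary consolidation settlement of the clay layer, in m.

Mid-depth of clay below the ground surface: z = 2 + 2.7/2 = 3.35 m.
Total vertical stress at mid-clay: σ_v = 18.5×2 + 18.9×1.35 = 62.515 kPa.
Pore pressure: u = 9.81×(3.35 − 1.6) = 17.168 kPa.
Initial effective stress: σ'_0 = σ_v − u = 62.515 − 17.168 = 45.347 kPa.
Stress increase at mid-clay by the 2:1 spreading method:
Δσ = qBL/((B+z)(L+z)) = 240×3.6×3.6/((3.6+3.35)(3.6+3.35)) = 64.394 kPa
Final effective stress: σ'_f = 45.347 + 64.394 = 109.74 kPa.
σ'_f = 109.74 ≤ σ'_p = 154 kPa, so the clay remains overconsolidated and only the recompression index applies:
S_c = C_r·H/(1+e₀)·log₁₀(σ'_f/σ'_0) = 0.037×2.7/1.69×log₁₀(109.74/45.347)
    = 0.059111 × 0.38382 = 0.02269 m

S_c ≈ 0.0227 m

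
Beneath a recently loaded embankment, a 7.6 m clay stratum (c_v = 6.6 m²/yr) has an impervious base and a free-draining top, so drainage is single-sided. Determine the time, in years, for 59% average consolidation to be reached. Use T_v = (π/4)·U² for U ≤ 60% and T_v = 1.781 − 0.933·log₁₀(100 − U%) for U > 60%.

t ≈ 2.39 years

Drainage path length: H_d = H = 7.6 m (single drainage).
U ≤ 60%: T_v = (π/4)·U² = (π/4)×0.59² = 0.2734.
t = T_v·H_d²/c_v = 0.2734×7.6²/6.6 = 2.393 years.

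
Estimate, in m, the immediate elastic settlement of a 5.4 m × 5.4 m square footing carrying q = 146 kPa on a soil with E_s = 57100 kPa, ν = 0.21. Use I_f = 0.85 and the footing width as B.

S_e ≈ 0.0112 m

Immediate (elastic) settlement: S_e = q·B·(1−ν²)/E_s · I_f.
S_e = 146 × 5.4 × (1 − 0.21²) / 57100 × 0.85
    = 146 × 5.4 × 0.9559 / 57100 × 0.85
    = 0.01122 m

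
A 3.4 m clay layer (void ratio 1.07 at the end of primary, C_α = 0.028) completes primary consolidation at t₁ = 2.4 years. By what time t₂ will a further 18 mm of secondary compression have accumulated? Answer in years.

t₂ ≈ 5.91 years

S_s = C_α·H/(1+e_p)·log₁₀(t₂/t₁) ⇒ log₁₀(t₂/t₁) = S_s·(1+e_p)/(C_α·H).
log₁₀(t₂/t₁) = 0.018 × (1+1.07) / (0.028×3.4) = 0.3914
t₂ = t₁ × 10^0.3914 = 2.4 × 2.463 = 5.91 years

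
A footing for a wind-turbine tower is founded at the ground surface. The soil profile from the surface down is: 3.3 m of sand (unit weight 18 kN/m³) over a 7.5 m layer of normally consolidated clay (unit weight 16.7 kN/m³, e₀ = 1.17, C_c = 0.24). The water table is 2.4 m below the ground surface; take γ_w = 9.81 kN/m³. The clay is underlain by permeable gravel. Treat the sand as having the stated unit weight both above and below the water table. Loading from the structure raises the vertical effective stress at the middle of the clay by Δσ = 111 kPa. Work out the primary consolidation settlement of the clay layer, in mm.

S_c ≈ 323 mm

Mid-depth of clay below the ground surface: z = 3.3 + 7.5/2 = 7.05 m.
Total vertical stress at mid-clay: σ_v = 18×3.3 + 16.7×3.75 = 122.03 kPa.
Pore pressure: u = 9.81×(7.05 − 2.4) = 45.617 kPa.
Initial effective stress: σ'_0 = σ_v − u = 122.03 − 45.617 = 76.413 kPa.
Final effective stress: σ'_f = σ'_0 + Δσ = 76.413 + 111 = 187.41 kPa.
Normally consolidated clay, so the full stress increment lies on the virgin compression line:
S_c = C_c·H/(1+e₀)·log₁₀(σ'_f/σ'_0) = 0.24×7.5/(1+1.17)×log₁₀(187.41/76.413)
    = 0.82949 × 0.38963 = 0.3232 m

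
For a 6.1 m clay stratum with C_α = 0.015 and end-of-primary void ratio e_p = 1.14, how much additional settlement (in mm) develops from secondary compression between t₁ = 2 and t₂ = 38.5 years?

Secondary compression: S_s = C_α·H/(1+e_p)·log₁₀(t₂/t₁)
S_s = 0.015×6.1/(1+1.14)×log₁₀(38.5/2)
    = 0.04276 × 1.284 = 0.05492 m

S_s ≈ 54.9 mm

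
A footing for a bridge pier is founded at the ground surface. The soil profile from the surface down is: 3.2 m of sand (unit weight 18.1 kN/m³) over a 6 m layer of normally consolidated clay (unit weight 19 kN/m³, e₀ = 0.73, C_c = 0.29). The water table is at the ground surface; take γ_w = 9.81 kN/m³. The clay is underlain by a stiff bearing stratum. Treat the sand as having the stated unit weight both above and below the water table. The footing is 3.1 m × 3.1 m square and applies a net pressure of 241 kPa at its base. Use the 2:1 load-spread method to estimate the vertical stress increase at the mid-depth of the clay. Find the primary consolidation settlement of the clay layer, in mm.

S_c ≈ 176 mm

Mid-depth of clay below the ground surface: z = 3.2 + 6/2 = 6.2 m.
Total vertical stress at mid-clay: σ_v = 18.1×3.2 + 19×3 = 114.92 kPa.
Pore pressure: u = 9.81×(6.2 − 0) = 60.822 kPa.
Initial effective stress: σ'_0 = σ_v − u = 114.92 − 60.822 = 54.098 kPa.
Stress increase at mid-clay by the 2:1 spreading method:
Δσ = qBL/((B+z)(L+z)) = 241×3.1×3.1/((3.1+6.2)(3.1+6.2)) = 26.778 kPa
Final effective stress: σ'_f = σ'_0 + Δσ = 54.098 + 26.778 = 80.876 kPa.
Normally consolidated clay, so the full stress increment lies on the virgin compression line:
S_c = C_c·H/(1+e₀)·log₁₀(σ'_f/σ'_0) = 0.29×6/(1+0.73)×log₁₀(80.876/54.098)
    = 1.0058 × 0.17464 = 0.1757 m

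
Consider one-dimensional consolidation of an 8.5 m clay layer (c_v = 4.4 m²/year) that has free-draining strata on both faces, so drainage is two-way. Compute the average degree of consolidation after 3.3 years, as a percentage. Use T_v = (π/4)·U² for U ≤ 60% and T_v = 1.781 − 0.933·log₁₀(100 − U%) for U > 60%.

U ≈ 88.8 %

Drainage path length: H_d = H/2 = 4.25 m (double drainage).
T_v = c_v·t/H_d² = 4.4×3.3/4.25² = 0.80388.
T_v = 0.80388 corresponds to the U > 60% branch:
U = 1 − 10^((1.781 − T_v)/0.933)/100 = 0.8885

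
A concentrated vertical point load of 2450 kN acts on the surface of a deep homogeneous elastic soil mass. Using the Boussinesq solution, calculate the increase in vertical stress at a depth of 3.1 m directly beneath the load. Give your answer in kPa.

Δσ_z ≈ 122 kPa

Boussinesq vertical stress below a point load on an elastic half-space:
Δσ_z = 3P/(2πz²) · [1 + (r/z)²]^(−5/2)
r/z = 0/3.1 = 0; [1+(r/z)²]^(−5/2) = 1.
Δσ_z = 3×2450/(2π×3.1²) × 1 = 121.73 × 1 = 121.7 kPa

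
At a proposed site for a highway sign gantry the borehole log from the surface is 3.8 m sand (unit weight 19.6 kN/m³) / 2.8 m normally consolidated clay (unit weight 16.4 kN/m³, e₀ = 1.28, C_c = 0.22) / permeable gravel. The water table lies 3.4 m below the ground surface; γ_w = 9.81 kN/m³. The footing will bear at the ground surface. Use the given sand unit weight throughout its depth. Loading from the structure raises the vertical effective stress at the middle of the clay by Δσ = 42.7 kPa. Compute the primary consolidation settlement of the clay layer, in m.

S_c ≈ 0.0503 m

Mid-depth of clay below the ground surface: z = 3.8 + 2.8/2 = 5.2 m.
Total vertical stress at mid-clay: σ_v = 19.6×3.8 + 16.4×1.4 = 97.44 kPa.
Pore pressure: u = 9.81×(5.2 − 3.4) = 17.658 kPa.
Initial effective stress: σ'_0 = σ_v − u = 97.44 − 17.658 = 79.782 kPa.
Final effective stress: σ'_f = σ'_0 + Δσ = 79.782 + 42.7 = 122.48 kPa.
Normally consolidated clay, so the full stress increment lies on the virgin compression line:
S_c = C_c·H/(1+e₀)·log₁₀(σ'_f/σ'_0) = 0.22×2.8/(1+1.28)×log₁₀(122.48/79.782)
    = 0.27018 × 0.18616 = 0.0503 m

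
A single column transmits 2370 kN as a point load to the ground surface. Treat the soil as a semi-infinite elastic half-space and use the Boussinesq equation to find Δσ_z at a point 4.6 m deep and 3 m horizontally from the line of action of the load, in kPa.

Δσ_z ≈ 22 kPa

Boussinesq vertical stress below a point load on an elastic half-space:
Δσ_z = 3P/(2πz²) · [1 + (r/z)²]^(−5/2)
r/z = 3/4.6 = 0.65217; [1+(r/z)²]^(−5/2) = 0.4123.
Δσ_z = 3×2370/(2π×4.6²) × 0.4123 = 53.478 × 0.4123 = 22.05 kPa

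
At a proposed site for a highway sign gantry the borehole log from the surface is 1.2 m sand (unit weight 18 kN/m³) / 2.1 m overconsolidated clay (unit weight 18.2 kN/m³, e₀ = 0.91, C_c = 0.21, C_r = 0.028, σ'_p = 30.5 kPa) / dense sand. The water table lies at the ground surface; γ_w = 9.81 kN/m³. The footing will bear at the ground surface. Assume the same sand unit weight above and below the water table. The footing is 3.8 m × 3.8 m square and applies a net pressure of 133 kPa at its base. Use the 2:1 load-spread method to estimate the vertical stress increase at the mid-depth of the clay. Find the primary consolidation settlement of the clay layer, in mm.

S_c ≈ 91.5 mm

Mid-depth of clay below the ground surface: z = 1.2 + 2.1/2 = 2.25 m.
Total vertical stress at mid-clay: σ_v = 18×1.2 + 18.2×1.05 = 40.71 kPa.
Pore pressure: u = 9.81×(2.25 − 0) = 22.073 kPa.
Initial effective stress: σ'_0 = σ_v − u = 40.71 − 22.073 = 18.637 kPa.
Stress increase at mid-clay by the 2:1 spreading method:
Δσ = qBL/((B+z)(L+z)) = 133×3.8×3.8/((3.8+2.25)(3.8+2.25)) = 52.47 kPa
Final effective stress: σ'_f = 18.637 + 52.47 = 71.107 kPa.
σ'_f = 71.107 > σ'_p = 30.5 kPa, so the stress path crosses the preconsolidation pressure — recompression up to σ'_p, then virgin compression beyond:
S_c = H/(1+e₀)·[C_r·log₁₀(σ'_p/σ'_0) + C_c·log₁₀(σ'_f/σ'_p)]
    = 2.1/1.91 × [0.028×log₁₀(30.5/18.637) + 0.21×log₁₀(71.107/30.5)]
    = 1.0995 × [0.0059899 + 0.077199] = 0.09147 m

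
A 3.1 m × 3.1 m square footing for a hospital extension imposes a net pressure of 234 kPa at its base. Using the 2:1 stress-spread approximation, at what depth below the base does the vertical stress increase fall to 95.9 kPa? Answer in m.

2:1 spreading — at depth z the loaded area has grown by z in each plan dimension:
qB²/(B+z)² = Δσ_z ⇒ z = B(√(q/Δσ_z) − 1) = 3.1×(√(234/95.9) − 1) = 1.742 m

z ≈ 1.74 m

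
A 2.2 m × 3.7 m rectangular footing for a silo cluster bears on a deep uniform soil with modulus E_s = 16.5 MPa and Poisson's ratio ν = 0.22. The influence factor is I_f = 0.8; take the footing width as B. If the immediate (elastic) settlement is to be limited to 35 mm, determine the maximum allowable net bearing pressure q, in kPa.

E_s = 16.5 MPa = 16500 kPa.
S_e = q·B·(1−ν²)/E_s · I_f  ⇒  q = S_e·E_s / (B·(1−ν²)·I_f).
q = 0.035 × 16500 / (2.2 × 0.9516 × 0.8) = 344.8 kPa

q ≈ 345 kPa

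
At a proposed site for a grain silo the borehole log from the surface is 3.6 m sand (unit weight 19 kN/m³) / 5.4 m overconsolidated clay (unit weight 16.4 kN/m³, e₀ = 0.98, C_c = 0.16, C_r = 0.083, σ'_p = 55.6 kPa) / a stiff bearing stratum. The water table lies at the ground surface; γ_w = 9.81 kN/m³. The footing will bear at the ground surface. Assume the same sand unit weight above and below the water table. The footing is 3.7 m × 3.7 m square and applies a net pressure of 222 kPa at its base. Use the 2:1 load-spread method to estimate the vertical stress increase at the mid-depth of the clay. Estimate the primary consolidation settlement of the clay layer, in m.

Mid-depth of clay below the ground surface: z = 3.6 + 5.4/2 = 6.3 m.
Total vertical stress at mid-clay: σ_v = 19×3.6 + 16.4×2.7 = 112.68 kPa.
Pore pressure: u = 9.81×(6.3 − 0) = 61.803 kPa.
Initial effective stress: σ'_0 = σ_v − u = 112.68 − 61.803 = 50.877 kPa.
Stress increase at mid-clay by the 2:1 spreading method:
Δσ = qBL/((B+z)(L+z)) = 222×3.7×3.7/((3.7+6.3)(3.7+6.3)) = 30.392 kPa
Final effective stress: σ'_f = 50.877 + 30.392 = 81.269 kPa.
σ'_f = 81.269 > σ'_p = 55.6 kPa, so the stress path crosses the preconsolidation pressure — recompression up to σ'_p, then virgin compression beyond:
S_c = H/(1+e₀)·[C_r·log₁₀(σ'_p/σ'_0) + C_c·log₁₀(σ'_f/σ'_p)]
    = 5.4/1.98 × [0.083×log₁₀(55.6/50.877) + 0.16×log₁₀(81.269/55.6)]
    = 2.7273 × [0.0031999 + 0.026376] = 0.08066 m

S_c ≈ 0.0807 m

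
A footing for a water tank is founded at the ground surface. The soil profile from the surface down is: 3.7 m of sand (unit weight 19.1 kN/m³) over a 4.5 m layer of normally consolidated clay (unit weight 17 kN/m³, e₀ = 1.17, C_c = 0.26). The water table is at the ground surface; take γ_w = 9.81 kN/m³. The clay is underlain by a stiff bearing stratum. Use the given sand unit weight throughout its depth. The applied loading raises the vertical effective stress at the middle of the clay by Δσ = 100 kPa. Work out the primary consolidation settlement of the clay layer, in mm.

S_c ≈ 256 mm

Mid-depth of clay below the ground surface: z = 3.7 + 4.5/2 = 5.95 m.
Total vertical stress at mid-clay: σ_v = 19.1×3.7 + 17×2.25 = 108.92 kPa.
Pore pressure: u = 9.81×(5.95 − 0) = 58.37 kPa.
Initial effective stress: σ'_0 = σ_v − u = 108.92 − 58.37 = 50.55 kPa.
Final effective stress: σ'_f = σ'_0 + Δσ = 50.55 + 100 = 150.55 kPa.
Normally consolidated clay, so the full stress increment lies on the virgin compression line:
S_c = C_c·H/(1+e₀)·log₁₀(σ'_f/σ'_0) = 0.26×4.5/(1+1.17)×log₁₀(150.55/50.55)
    = 0.53917 × 0.47396 = 0.2555 m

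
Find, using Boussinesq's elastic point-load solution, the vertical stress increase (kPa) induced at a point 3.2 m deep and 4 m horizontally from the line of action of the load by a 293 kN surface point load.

Δσ_z ≈ 1.3 kPa

Boussinesq vertical stress below a point load on an elastic half-space:
Δσ_z = 3P/(2πz²) · [1 + (r/z)²]^(−5/2)
r/z = 4/3.2 = 1.25; [1+(r/z)²]^(−5/2) = 0.095135.
Δσ_z = 3×293/(2π×3.2²) × 0.095135 = 13.662 × 0.095135 = 1.3 kPa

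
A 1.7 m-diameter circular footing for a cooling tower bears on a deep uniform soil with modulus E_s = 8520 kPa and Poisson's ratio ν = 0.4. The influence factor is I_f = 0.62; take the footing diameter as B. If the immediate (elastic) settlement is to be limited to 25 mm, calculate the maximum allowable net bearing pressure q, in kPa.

S_e = q·B·(1−ν²)/E_s · I_f  ⇒  q = S_e·E_s / (B·(1−ν²)·I_f).
q = 0.025 × 8520 / (1.7 × 0.84 × 0.62) = 240.6 kPa

q ≈ 241 kPa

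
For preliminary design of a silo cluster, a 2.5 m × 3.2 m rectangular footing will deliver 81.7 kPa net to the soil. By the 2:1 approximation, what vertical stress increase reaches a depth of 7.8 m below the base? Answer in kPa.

Δσ_z ≈ 5.77 kPa

By the 2:1 method the load spreads at 1 horizontal : 2 vertical, so at depth z the loaded area has grown by z in each plan dimension:
Δσ = qBL/((B+z)(L+z)) = 81.7×2.5×3.2/((2.5+7.8)(3.2+7.8)) = 5.7688 kPa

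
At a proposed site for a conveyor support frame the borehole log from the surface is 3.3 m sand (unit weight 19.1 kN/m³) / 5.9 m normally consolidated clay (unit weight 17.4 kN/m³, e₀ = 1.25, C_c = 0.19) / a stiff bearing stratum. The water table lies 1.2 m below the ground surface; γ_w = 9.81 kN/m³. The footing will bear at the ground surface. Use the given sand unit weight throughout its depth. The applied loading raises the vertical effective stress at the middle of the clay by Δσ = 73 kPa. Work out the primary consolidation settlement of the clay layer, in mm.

S_c ≈ 163 mm

Mid-depth of clay below the ground surface: z = 3.3 + 5.9/2 = 6.25 m.
Total vertical stress at mid-clay: σ_v = 19.1×3.3 + 17.4×2.95 = 114.36 kPa.
Pore pressure: u = 9.81×(6.25 − 1.2) = 49.541 kPa.
Initial effective stress: σ'_0 = σ_v − u = 114.36 − 49.541 = 64.819 kPa.
Final effective stress: σ'_f = σ'_0 + Δσ = 64.819 + 73 = 137.82 kPa.
Normally consolidated clay, so the full stress increment lies on the virgin compression line:
S_c = C_c·H/(1+e₀)·log₁₀(σ'_f/σ'_0) = 0.19×5.9/(1+1.25)×log₁₀(137.82/64.819)
    = 0.49822 × 0.32761 = 0.1632 m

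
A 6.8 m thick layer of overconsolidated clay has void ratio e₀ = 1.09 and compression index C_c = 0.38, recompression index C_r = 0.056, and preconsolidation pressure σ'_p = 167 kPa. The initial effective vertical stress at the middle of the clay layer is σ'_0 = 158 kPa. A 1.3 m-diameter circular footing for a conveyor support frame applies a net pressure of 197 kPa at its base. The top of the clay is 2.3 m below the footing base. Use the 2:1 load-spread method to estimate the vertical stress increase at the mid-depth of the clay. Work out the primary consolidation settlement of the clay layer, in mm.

S_c ≈ 3.33 mm

Mid-depth of clay below the footing base: z = 2.3 + 6.8/2 = 5.7 m.
Stress increase at mid-clay by the 2:1 spreading method:
Δσ ≈ qD²/(D+z)² = 197×1.3²/(1.3+5.7)² = 6.7945 kPa
Final effective stress: σ'_f = 158 + 6.7945 = 164.79 kPa.
σ'_f = 164.79 ≤ σ'_p = 167 kPa, so the clay remains overconsolidated and only the recompression index applies:
S_c = C_r·H/(1+e₀)·log₁₀(σ'_f/σ'_0) = 0.056×6.8/2.09×log₁₀(164.79/158)
    = 0.1822 × 0.018274 = 0.00333 m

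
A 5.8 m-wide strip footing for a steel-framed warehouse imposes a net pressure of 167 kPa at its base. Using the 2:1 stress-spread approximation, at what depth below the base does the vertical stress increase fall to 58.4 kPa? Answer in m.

2:1 spreading — at depth z the loaded area has grown by z in each plan dimension:
qB/(B+z) = Δσ_z ⇒ z = qB/Δσ_z − B = 167×5.8/58.4 − 5.8 = 10.79 m

z ≈ 10.8 m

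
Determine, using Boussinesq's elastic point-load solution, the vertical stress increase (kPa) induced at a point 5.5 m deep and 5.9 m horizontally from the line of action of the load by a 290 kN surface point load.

Boussinesq vertical stress below a point load on an elastic half-space:
Δσ_z = 3P/(2πz²) · [1 + (r/z)²]^(−5/2)
r/z = 5.9/5.5 = 1.0727; [1+(r/z)²]^(−5/2) = 0.14741.
Δσ_z = 3×290/(2π×5.5²) × 0.14741 = 4.5773 × 0.14741 = 0.6747 kPa

Δσ_z ≈ 0.675 kPa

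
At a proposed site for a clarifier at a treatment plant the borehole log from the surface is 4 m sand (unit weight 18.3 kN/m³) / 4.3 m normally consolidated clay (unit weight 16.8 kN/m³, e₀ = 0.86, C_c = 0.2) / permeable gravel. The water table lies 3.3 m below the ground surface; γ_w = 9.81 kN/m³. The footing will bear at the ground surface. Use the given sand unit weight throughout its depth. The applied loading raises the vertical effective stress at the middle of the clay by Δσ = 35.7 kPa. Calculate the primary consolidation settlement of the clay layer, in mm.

S_c ≈ 73 mm

Mid-depth of clay below the ground surface: z = 4 + 4.3/2 = 6.15 m.
Total vertical stress at mid-clay: σ_v = 18.3×4 + 16.8×2.15 = 109.32 kPa.
Pore pressure: u = 9.81×(6.15 − 3.3) = 27.959 kPa.
Initial effective stress: σ'_0 = σ_v − u = 109.32 − 27.959 = 81.361 kPa.
Final effective stress: σ'_f = σ'_0 + Δσ = 81.361 + 35.7 = 117.06 kPa.
Normally consolidated clay, so the full stress increment lies on the virgin compression line:
S_c = C_c·H/(1+e₀)·log₁₀(σ'_f/σ'_0) = 0.2×4.3/(1+0.86)×log₁₀(117.06/81.361)
    = 0.46237 × 0.15799 = 0.07305 m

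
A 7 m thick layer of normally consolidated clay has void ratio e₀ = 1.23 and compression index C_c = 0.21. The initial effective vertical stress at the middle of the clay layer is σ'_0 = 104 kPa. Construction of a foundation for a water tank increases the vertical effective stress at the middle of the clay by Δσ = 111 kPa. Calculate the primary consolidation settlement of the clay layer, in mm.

Final effective stress: σ'_f = σ'_0 + Δσ = 104 + 111 = 215 kPa.
Normally consolidated clay, so the full stress increment lies on the virgin compression line:
S_c = C_c·H/(1+e₀)·log₁₀(σ'_f/σ'_0) = 0.21×7/(1+1.23)×log₁₀(215/104)
    = 0.65919 × 0.31541 = 0.2079 m

S_c ≈ 208 mm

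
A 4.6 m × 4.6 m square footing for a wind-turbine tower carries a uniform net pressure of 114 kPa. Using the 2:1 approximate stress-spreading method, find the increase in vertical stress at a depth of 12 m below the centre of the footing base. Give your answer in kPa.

Δσ_z ≈ 8.75 kPa

By the 2:1 method the load spreads at 1 horizontal : 2 vertical, so at depth z the loaded area has grown by z in each plan dimension:
Δσ = qBL/((B+z)(L+z)) = 114×4.6×4.6/((4.6+12)(4.6+12)) = 8.754 kPa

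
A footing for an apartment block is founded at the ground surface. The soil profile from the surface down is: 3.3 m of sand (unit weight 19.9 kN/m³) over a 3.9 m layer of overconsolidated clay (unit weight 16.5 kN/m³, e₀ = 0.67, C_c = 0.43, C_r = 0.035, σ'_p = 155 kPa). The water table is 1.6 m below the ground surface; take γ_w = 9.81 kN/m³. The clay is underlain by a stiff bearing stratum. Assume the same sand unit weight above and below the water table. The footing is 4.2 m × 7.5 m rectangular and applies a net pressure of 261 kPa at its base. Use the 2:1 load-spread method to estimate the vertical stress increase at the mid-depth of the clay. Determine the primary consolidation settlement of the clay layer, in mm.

S_c ≈ 26.3 mm

Mid-depth of clay below the ground surface: z = 3.3 + 3.9/2 = 5.25 m.
Total vertical stress at mid-clay: σ_v = 19.9×3.3 + 16.5×1.95 = 97.845 kPa.
Pore pressure: u = 9.81×(5.25 − 1.6) = 35.806 kPa.
Initial effective stress: σ'_0 = σ_v − u = 97.845 − 35.806 = 62.039 kPa.
Stress increase at mid-clay by the 2:1 spreading method:
Δσ = qBL/((B+z)(L+z)) = 261×4.2×7.5/((4.2+5.25)(7.5+5.25)) = 68.235 kPa
Final effective stress: σ'_f = 62.039 + 68.235 = 130.27 kPa.
σ'_f = 130.27 ≤ σ'_p = 155 kPa, so the clay remains overconsolidated and only the recompression index applies:
S_c = C_r·H/(1+e₀)·log₁₀(σ'_f/σ'_0) = 0.035×3.9/1.67×log₁₀(130.27/62.039)
    = 0.081736 × 0.32218 = 0.02633 m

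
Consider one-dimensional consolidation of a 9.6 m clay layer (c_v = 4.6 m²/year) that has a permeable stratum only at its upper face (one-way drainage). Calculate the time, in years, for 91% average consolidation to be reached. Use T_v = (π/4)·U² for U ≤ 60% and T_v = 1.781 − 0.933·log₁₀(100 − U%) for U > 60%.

Drainage path length: H_d = H = 9.6 m (single drainage).
U > 60%: T_v = 1.781 − 0.933·log₁₀(100 − 91) = 0.89069.
t = T_v·H_d²/c_v = 0.89069×9.6²/4.6 = 17.84 years.

t ≈ 17.8 years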